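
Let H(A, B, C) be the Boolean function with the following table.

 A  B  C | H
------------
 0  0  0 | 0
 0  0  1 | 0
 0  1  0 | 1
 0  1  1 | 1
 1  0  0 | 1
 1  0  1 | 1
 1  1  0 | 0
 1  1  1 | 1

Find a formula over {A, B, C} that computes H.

There are just 3 zero rows: (0,0,0), (0,0,1), (1,1,0). Their minterms are ¬A·¬B·¬C, ¬A·¬B·C, A·B·¬C; the OR of those covers precisely the 0-outputs, and negating it yields H.

H(A, B, C) = ((((A' · B') · C') + ((A' · B') · C)) + ((A · B) · C'))'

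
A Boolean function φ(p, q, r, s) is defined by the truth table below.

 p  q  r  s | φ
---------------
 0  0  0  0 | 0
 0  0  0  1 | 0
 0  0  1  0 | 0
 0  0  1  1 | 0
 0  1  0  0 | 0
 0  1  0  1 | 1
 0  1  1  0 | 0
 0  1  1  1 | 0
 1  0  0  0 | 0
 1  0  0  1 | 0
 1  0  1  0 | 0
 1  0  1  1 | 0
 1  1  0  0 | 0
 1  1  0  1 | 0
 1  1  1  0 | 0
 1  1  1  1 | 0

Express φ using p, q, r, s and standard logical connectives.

φ is 1 on exactly one input, (0,1,0,1), whose minterm is ¬p·q·¬r·s. So φ is just that conjunction.

φ(p, q, r, s) = ((¬p ∧ q) ∧ ¬r) ∧ s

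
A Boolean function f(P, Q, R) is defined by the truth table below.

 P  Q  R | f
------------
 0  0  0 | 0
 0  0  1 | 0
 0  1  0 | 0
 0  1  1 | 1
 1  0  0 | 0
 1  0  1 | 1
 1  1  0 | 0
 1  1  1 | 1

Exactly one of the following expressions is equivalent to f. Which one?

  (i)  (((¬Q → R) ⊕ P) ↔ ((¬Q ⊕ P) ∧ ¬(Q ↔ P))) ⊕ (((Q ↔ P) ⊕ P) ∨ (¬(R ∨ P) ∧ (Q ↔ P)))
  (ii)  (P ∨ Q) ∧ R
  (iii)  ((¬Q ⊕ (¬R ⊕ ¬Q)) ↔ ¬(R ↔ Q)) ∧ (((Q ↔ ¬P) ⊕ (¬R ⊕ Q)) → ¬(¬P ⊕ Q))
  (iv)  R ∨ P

(i) disagrees with f on (0,0,1) (formula → 1, table → 0); rule it out.
(iii) disagrees with f on (0,1,0) (formula → 1, table → 0); rule it out.
(iv) disagrees with f on (0,0,1) (formula → 1, table → 0); rule it out.
(ii) is the remaining candidate, and it agrees with f on all 8 inputs.

ii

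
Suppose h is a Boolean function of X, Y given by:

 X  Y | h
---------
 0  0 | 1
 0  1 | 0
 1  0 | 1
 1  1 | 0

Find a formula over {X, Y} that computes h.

h(X, Y) = (~X & ~Y) | (X & ~Y)

h=1 on 2 inputs: (0,0), (1,0). Reading each as a conjunction of literals (¬X·¬Y, X·¬Y) and taking the OR gives the canonical DNF.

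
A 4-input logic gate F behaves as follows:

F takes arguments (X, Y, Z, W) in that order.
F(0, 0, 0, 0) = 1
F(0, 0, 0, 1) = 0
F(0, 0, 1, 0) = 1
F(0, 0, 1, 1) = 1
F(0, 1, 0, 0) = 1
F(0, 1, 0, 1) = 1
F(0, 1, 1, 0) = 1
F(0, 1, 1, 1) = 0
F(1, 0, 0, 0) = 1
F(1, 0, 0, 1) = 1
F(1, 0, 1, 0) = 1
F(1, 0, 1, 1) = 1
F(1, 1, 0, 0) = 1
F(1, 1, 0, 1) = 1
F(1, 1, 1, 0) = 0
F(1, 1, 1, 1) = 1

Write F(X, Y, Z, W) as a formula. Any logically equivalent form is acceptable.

F(X, Y, Z, W) = (((((X' · Y') · Z') · W) + (((X' · Y) · Z) · W)) + (((X · Y) · Z) · W'))'

There are just 3 zero rows: (0,0,0,1), (0,1,1,1), (1,1,1,0). Their minterms are ¬X·¬Y·¬Z·W, ¬X·Y·Z·W, X·Y·Z·¬W; the OR of those covers precisely the 0-outputs, and negating it yields F.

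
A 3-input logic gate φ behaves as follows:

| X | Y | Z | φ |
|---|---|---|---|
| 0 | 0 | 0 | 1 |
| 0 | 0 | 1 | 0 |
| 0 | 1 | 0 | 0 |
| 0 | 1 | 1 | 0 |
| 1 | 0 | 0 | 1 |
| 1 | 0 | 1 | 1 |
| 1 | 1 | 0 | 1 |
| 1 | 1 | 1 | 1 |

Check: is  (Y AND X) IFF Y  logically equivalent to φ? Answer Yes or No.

No

Evaluate (Y AND X) IFF Y on each row and compare to φ:
  X=0, Y=0, Z=0: formula gives 1, φ = 1 ✓
  X=0, Y=0, Z=1: formula gives 1, but φ = 0 ✗
Since they disagree at (0,0,1), the expression is not a correct formula for φ.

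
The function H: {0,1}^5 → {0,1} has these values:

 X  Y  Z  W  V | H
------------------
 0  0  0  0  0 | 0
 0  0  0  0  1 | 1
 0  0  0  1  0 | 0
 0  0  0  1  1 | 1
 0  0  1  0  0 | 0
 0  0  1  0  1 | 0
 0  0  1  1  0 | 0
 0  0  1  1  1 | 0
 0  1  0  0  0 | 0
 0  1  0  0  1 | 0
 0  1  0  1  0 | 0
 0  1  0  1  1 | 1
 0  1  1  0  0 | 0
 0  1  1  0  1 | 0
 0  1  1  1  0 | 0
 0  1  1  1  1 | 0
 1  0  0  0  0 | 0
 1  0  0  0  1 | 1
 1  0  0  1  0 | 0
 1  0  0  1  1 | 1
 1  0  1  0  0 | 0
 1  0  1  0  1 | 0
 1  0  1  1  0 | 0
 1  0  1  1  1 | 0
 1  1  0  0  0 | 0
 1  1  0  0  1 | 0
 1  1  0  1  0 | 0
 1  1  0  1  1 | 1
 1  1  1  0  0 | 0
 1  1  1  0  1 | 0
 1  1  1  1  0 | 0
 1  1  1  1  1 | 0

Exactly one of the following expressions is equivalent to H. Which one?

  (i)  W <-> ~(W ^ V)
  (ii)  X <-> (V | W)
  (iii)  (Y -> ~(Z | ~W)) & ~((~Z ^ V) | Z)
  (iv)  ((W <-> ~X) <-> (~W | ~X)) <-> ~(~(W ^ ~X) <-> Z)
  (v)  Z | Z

(i) disagrees with H on (0,0,1,0,1) (formula → 1, table → 0); rule it out.
(ii) disagrees with H on (0,0,0,0,0) (formula → 1, table → 0); rule it out.
(iv) disagrees with H on (0,0,0,0,0) (formula → 1, table → 0); rule it out.
(v) disagrees with H on (0,0,0,0,1) (formula → 0, table → 1); rule it out.
(iii) is the remaining candidate, and it agrees with H on all 32 inputs.

iii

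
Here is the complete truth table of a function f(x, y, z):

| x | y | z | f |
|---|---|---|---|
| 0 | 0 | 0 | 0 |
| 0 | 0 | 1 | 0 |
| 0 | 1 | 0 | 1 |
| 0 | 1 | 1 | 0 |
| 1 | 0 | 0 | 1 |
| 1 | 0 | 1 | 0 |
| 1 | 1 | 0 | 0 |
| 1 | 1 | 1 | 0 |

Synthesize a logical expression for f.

f(x, y, z) = ((¬x ∧ y) ∧ ¬z) ∨ ((x ∧ ¬y) ∧ ¬z)

f=1 on 2 inputs: (0,1,0), (1,0,0). Reading each as a conjunction of literals (¬x·y·¬z, x·¬y·¬z) and taking the OR gives the canonical DNF.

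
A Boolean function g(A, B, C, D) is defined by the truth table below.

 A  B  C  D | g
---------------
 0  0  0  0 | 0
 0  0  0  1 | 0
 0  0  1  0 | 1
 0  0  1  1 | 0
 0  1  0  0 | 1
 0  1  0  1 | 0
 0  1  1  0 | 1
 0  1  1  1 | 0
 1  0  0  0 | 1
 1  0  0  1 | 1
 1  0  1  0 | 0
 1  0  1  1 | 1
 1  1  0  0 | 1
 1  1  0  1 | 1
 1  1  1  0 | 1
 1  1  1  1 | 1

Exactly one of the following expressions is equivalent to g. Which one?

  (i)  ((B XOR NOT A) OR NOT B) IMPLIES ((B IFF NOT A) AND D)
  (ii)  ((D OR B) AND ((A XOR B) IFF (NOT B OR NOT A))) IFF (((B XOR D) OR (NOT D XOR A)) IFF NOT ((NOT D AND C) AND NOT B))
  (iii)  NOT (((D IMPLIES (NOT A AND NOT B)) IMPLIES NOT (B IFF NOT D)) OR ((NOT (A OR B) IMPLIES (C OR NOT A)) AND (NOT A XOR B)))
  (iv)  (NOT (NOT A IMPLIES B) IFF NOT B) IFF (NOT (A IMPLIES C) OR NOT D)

(i) fails at (0,0,1,0): the formula yields 0, g is 1.
(iii) fails at (0,0,1,0): the formula yields 0, g is 1.
(iv) fails at (0,0,0,0): the formula yields 1, g is 0.
Only (ii) survives; checking it on all 16 rows confirms it matches g.

ii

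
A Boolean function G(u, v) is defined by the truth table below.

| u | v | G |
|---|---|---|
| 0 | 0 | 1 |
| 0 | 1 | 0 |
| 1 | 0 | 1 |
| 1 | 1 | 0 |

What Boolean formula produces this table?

The output is the negation of v.

G(u, v) = ¬v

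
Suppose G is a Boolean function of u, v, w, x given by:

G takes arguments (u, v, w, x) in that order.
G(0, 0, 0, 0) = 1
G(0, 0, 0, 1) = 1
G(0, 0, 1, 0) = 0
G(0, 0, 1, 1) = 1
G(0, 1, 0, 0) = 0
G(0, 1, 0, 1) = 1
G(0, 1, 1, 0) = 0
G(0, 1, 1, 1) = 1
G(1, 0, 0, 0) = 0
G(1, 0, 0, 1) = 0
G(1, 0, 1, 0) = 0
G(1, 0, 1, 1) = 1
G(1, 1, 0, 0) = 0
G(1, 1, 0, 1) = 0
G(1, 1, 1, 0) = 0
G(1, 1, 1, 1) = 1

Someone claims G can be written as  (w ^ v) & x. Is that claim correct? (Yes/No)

Evaluate (w ^ v) & x on each row and compare to G:
  u=0, v=0, w=0, x=0: formula gives 0, but G = 1 ✗
Since they disagree at (0,0,0,0), the expression is not a correct formula for G.

No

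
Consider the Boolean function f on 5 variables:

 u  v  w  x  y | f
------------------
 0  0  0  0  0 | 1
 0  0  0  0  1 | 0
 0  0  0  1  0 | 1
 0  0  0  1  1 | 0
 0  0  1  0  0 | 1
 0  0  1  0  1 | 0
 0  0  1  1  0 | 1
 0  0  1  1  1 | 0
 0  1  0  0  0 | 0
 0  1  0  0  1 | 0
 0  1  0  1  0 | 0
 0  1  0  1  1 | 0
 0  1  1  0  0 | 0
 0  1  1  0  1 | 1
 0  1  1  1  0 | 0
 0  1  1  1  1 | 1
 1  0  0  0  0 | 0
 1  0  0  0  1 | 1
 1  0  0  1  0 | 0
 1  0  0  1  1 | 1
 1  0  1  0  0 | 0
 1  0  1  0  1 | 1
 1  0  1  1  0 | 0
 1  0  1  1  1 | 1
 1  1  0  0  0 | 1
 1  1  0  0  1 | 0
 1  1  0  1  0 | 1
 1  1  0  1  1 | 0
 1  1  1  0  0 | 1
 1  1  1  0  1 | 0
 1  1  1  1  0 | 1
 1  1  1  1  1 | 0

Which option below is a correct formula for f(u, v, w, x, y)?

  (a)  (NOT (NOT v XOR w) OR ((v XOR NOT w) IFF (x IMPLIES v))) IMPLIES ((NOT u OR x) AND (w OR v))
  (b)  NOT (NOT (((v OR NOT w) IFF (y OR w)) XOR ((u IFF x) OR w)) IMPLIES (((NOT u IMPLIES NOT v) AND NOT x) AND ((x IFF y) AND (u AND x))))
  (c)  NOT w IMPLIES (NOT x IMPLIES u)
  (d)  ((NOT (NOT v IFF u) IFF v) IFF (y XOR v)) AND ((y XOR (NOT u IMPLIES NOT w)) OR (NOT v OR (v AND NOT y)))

d

(a) disagrees with f on (0,0,0,0,0) (formula → 0, table → 1); rule it out.
(b) disagrees with f on (0,0,0,0,0) (formula → 0, table → 1); rule it out.
(c) disagrees with f on (0,0,0,0,0) (formula → 0, table → 1); rule it out.
That leaves (d). Evaluating it on every row reproduces the table of f exactly.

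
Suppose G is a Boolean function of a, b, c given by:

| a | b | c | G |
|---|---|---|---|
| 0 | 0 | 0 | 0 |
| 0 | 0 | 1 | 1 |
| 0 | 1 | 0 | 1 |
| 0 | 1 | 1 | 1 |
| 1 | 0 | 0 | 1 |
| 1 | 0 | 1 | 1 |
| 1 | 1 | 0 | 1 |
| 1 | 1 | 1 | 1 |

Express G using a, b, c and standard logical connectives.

G(a, b, c) = (a ∨ b) ∨ c

The output is 1 whenever at least one input is 1 — the OR of all inputs.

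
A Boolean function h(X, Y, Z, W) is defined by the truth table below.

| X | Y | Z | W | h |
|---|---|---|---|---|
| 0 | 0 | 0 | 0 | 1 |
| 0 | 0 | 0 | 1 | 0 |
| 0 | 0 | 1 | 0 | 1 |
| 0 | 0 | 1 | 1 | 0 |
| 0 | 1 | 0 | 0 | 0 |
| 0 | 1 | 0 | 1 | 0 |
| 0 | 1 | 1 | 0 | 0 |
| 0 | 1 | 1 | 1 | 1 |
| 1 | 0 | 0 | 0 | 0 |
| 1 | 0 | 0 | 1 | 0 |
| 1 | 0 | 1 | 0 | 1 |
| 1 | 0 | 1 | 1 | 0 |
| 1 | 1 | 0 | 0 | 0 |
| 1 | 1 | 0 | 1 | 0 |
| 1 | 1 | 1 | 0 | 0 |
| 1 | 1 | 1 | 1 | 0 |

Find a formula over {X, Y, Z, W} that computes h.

h(X, Y, Z, W) = (((((¬X ∧ ¬Y) ∧ ¬Z) ∧ ¬W) ∨ (((¬X ∧ ¬Y) ∧ Z) ∧ ¬W)) ∨ (((¬X ∧ Y) ∧ Z) ∧ W)) ∨ (((X ∧ ¬Y) ∧ Z) ∧ ¬W)

Collect the rows where h=1 — (0,0,0,0), (0,0,1,0), (0,1,1,1), (1,0,1,0) — and write one minterm per row: ¬X·¬Y·¬Z·¬W, ¬X·¬Y·Z·¬W, ¬X·Y·Z·W, X·¬Y·Z·¬W. Their union (logical OR) reproduces the table exactly.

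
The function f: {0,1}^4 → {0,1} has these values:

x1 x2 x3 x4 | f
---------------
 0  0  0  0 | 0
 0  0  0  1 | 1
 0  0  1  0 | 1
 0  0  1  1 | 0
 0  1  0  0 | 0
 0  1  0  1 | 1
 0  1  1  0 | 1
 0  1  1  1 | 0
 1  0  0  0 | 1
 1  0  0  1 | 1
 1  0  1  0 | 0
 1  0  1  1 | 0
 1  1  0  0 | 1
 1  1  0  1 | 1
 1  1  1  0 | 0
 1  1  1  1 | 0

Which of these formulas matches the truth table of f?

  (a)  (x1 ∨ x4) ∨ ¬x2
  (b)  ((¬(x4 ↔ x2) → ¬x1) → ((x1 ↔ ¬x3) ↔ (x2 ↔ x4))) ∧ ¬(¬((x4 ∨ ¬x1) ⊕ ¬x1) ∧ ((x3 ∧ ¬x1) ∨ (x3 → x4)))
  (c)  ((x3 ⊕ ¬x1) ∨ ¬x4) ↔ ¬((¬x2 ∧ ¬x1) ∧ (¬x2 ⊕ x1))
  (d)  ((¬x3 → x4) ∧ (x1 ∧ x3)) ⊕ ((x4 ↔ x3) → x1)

d

(a) disagrees with f on (0,0,0,0) (formula → 1, table → 0); rule it out.
(b) disagrees with f on (0,0,0,1) (formula → 0, table → 1); rule it out.
(c) disagrees with f on (0,0,0,1) (formula → 0, table → 1); rule it out.
That leaves (d). Evaluating it on every row reproduces the table of f exactly.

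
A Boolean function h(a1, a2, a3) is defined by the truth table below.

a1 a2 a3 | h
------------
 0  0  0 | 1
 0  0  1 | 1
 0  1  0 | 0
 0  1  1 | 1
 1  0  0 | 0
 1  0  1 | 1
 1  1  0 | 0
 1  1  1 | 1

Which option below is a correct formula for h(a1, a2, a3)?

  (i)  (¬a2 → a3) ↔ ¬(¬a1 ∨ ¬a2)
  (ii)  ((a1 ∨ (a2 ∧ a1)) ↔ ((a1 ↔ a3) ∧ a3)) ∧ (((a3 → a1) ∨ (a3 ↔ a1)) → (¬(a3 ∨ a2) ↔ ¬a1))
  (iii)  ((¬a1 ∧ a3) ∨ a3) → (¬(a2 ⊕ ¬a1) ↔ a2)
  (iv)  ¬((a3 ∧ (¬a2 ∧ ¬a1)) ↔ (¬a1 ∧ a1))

ii

(i) fails at (0,0,1): the formula yields 0, h is 1.
(iii) fails at (0,1,0): the formula yields 1, h is 0.
(iv) fails at (0,0,0): the formula yields 0, h is 1.
(ii) is the remaining candidate, and it agrees with h on all 8 inputs.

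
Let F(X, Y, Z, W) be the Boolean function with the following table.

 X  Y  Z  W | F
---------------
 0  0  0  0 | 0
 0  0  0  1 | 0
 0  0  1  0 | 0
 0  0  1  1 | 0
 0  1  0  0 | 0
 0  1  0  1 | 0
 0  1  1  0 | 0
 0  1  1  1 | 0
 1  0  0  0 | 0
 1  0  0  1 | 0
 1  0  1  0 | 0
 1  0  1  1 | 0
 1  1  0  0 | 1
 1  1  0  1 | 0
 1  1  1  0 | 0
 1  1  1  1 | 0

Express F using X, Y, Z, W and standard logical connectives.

F is 1 on exactly one input, (1,1,0,0), whose minterm is X·Y·¬Z·¬W. So F is just that conjunction.

F(X, Y, Z, W) = ((X AND Y) AND NOT Z) AND NOT W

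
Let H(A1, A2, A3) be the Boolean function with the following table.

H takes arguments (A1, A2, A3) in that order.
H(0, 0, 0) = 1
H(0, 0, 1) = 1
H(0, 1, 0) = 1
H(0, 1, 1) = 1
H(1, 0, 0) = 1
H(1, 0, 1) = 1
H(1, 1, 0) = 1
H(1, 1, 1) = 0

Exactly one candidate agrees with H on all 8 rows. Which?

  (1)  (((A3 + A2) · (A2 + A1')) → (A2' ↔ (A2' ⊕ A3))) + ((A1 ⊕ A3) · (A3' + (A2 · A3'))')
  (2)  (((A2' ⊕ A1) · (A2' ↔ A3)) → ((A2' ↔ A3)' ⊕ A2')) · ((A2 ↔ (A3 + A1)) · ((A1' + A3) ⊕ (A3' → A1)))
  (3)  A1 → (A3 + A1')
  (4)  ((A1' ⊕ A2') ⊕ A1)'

1

(2) fails at (0,0,1): the formula yields 0, H is 1.
(3) fails at (1,0,0): the formula yields 0, H is 1.
(4) fails at (0,1,0): the formula yields 0, H is 1.
That leaves (1). Evaluating it on every row reproduces the table of H exactly.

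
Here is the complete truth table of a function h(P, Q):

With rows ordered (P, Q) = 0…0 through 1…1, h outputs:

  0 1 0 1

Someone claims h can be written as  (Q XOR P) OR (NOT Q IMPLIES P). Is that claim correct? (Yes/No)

No

Check the formula against h row by row:
  P=0, Q=0: formula gives 0, h = 0 ✓
  P=0, Q=1: formula gives 1, h = 1 ✓
  P=1, Q=0: formula gives 1, but h = 0 ✗
Row (1,0) is a counterexample, so the formula is not equivalent to h.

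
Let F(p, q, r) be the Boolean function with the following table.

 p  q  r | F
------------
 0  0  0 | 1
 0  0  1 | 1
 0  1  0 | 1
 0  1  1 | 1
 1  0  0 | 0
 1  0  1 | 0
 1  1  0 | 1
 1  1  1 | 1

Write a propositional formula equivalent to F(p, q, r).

F is 0 on only 2 rows — (1,0,0), (1,0,1). Writing each as a minterm (p·¬q·¬r, p·¬q·r) and OR-ing them characterizes exactly where F=0, so F is the negation of that disjunction.

F(p, q, r) = ~(((p & ~q) & ~r) | ((p & ~q) & r))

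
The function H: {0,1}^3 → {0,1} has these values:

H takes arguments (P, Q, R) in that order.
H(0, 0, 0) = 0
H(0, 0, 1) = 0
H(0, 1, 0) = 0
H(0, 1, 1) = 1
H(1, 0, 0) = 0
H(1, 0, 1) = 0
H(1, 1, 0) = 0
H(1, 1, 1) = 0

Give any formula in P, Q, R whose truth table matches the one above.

Only row (0,1,1) gives 1. That row's minterm ¬P·Q·R is H directly.

H(P, Q, R) = (not P and Q) and R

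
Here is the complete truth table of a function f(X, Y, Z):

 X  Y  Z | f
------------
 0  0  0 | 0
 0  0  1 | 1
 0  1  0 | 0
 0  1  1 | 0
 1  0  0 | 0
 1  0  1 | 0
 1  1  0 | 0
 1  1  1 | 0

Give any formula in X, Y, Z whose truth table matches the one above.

Only row (0,0,1) gives 1. That row's minterm ¬X·¬Y·Z is f directly.

f(X, Y, Z) = (¬X ∧ ¬Y) ∧ Z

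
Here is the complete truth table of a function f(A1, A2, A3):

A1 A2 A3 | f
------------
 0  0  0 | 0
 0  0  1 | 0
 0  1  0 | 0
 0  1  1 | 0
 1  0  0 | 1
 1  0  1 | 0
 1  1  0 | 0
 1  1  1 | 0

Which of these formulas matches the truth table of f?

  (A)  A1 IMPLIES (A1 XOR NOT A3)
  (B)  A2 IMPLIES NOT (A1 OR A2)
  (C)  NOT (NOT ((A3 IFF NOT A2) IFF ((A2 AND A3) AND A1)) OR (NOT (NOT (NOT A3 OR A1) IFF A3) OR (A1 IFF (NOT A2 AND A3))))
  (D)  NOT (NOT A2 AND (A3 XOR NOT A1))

(A) disagrees with f on (0,0,0) (formula → 1, table → 0); rule it out.
(B) disagrees with f on (0,0,0) (formula → 1, table → 0); rule it out.
(D) disagrees with f on (0,0,1) (formula → 1, table → 0); rule it out.
(C) is the remaining candidate, and it agrees with f on all 8 inputs.

C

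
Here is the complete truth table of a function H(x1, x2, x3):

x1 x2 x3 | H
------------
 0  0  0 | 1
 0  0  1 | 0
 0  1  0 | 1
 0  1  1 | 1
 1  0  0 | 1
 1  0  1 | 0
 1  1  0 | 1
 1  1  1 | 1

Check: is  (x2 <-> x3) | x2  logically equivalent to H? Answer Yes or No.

Yes

Evaluate (x2 <-> x3) | x2 on each row and compare to H:
  x1=0, x2=0, x3=0: formula gives 1, H = 1 ✓
  x1=0, x2=0, x3=1: formula gives 0, H = 0 ✓
  x1=0, x2=1, x3=0: formula gives 1, H = 1 ✓
  x1=0, x2=1, x3=1: formula gives 1, H = 1 ✓
  x1=1, x2=0, x3=0: formula gives 1, H = 1 ✓
  … (the remaining 3 rows also agree.)
All 8 rows match — the expression computes H exactly.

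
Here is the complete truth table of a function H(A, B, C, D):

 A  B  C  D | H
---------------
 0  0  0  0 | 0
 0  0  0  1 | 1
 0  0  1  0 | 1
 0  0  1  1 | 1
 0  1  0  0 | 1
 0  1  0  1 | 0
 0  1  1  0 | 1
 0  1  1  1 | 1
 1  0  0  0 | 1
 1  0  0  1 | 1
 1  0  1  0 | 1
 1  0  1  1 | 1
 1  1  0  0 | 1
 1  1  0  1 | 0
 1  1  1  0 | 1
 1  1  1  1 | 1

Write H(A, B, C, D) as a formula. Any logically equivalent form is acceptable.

H(A, B, C, D) = (((((A' · B') · C') · D') + (((A' · B) · C') · D)) + (((A · B) · C') · D))'

The 0-rows are (0,0,0,0), (0,1,0,1), (1,1,0,1). Take each as a conjunction (¬A·¬B·¬C·¬D, ¬A·B·¬C·D, A·B·¬C·D), form their disjunction, and complement — that gives a formula that is 1 everywhere H is.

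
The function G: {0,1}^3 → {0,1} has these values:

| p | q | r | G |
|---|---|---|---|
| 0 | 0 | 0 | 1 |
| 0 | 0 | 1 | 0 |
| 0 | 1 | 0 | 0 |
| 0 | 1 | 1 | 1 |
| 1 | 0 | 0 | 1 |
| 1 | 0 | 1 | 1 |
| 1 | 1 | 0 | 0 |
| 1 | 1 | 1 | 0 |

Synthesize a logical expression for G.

Collect the rows where G=1 — (0,0,0), (0,1,1), (1,0,0), (1,0,1) — and write one minterm per row: ¬p·¬q·¬r, ¬p·q·r, p·¬q·¬r, p·¬q·r. Their union (logical OR) reproduces the table exactly.

G(p, q, r) = ((((p' · q') · r') + ((p' · q) · r)) + ((p · q') · r')) + ((p · q') · r)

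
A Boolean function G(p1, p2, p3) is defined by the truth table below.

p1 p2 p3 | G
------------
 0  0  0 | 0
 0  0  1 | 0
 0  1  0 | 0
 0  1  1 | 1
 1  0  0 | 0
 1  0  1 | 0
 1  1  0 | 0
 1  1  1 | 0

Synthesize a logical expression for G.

G(p1, p2, p3) = (not p1 and p2) and p3

G is 1 on exactly one input, (0,1,1), whose minterm is ¬p1·p2·p3. So G is just that conjunction.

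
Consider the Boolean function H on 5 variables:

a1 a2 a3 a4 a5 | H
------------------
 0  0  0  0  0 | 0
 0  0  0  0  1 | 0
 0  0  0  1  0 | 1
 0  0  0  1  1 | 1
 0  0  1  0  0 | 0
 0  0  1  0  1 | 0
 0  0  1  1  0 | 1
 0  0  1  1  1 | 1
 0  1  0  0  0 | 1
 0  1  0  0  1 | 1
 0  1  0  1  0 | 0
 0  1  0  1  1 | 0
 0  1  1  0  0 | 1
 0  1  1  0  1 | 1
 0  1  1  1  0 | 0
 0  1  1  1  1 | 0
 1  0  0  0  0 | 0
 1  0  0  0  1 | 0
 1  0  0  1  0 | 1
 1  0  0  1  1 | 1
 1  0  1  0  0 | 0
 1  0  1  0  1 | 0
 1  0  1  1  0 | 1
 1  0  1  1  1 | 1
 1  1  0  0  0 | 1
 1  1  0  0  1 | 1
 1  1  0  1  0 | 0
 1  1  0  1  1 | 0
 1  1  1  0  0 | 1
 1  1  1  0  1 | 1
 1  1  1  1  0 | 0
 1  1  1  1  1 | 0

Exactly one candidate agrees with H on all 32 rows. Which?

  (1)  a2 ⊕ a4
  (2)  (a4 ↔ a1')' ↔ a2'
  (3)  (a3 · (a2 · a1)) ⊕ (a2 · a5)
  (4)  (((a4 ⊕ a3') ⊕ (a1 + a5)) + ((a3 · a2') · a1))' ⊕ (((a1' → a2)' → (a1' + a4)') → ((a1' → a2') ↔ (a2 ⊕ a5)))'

(2): at (0,0,0,0,0) it gives 1, but H = 0 — eliminated.
(3): at (0,0,0,1,0) it gives 0, but H = 1 — eliminated.
(4): at (0,0,0,0,1) it gives 1, but H = 0 — eliminated.
(1) is the remaining candidate, and it agrees with H on all 32 inputs.

1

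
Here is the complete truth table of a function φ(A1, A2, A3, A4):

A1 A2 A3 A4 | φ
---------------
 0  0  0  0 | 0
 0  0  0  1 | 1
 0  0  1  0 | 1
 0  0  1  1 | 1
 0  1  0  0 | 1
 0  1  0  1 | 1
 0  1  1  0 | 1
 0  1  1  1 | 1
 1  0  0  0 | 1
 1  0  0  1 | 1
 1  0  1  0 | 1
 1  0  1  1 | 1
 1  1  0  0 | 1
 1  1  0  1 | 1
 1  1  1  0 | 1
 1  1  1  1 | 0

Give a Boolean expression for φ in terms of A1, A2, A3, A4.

φ(A1, A2, A3, A4) = ~((((~A1 & ~A2) & ~A3) & ~A4) | (((A1 & A2) & A3) & A4))

φ is 0 on only 2 rows — (0,0,0,0), (1,1,1,1). Writing each as a minterm (¬A1·¬A2·¬A3·¬A4, A1·A2·A3·A4) and OR-ing them characterizes exactly where φ=0, so φ is the negation of that disjunction.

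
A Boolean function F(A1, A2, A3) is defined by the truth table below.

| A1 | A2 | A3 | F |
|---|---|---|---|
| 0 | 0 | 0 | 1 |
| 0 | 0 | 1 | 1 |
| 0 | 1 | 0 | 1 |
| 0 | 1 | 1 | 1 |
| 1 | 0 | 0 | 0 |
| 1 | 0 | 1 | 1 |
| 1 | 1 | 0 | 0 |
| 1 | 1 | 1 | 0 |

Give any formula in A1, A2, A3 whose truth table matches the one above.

F is 0 on only 3 rows — (1,0,0), (1,1,0), (1,1,1). Writing each as a minterm (A1·¬A2·¬A3, A1·A2·¬A3, A1·A2·A3) and OR-ing them characterizes exactly where F=0, so F is the negation of that disjunction.

F(A1, A2, A3) = not ((((A1 and not A2) and not A3) or ((A1 and A2) and not A3)) or ((A1 and A2) and A3))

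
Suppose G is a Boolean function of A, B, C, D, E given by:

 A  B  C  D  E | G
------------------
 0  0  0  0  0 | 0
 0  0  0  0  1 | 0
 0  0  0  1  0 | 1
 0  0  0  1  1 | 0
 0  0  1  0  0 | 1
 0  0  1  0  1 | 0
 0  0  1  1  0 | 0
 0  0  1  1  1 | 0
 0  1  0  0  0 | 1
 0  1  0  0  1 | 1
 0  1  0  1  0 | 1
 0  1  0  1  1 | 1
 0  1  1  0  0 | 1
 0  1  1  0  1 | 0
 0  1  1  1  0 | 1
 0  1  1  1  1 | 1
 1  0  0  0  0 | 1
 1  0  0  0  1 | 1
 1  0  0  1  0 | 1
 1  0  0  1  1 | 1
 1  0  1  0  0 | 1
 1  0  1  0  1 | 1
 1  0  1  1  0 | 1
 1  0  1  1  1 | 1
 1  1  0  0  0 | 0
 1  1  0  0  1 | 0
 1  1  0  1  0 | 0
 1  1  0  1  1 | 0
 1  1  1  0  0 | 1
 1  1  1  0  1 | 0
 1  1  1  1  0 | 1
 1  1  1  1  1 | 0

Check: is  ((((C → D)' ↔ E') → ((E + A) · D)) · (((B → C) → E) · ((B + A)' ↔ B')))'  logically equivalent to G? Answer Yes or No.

No

Evaluate ((((C → D)' ↔ E') → ((E + A) · D)) · (((B → C) → E) · ((B + A)' ↔ B')))' on each row and compare to G:
  A=0, B=0, C=0, D=0, E=0: formula gives 1, but G = 0 ✗
A single disagreement suffices: at (0,0,0,0,0) they differ, so the formula does not compute G.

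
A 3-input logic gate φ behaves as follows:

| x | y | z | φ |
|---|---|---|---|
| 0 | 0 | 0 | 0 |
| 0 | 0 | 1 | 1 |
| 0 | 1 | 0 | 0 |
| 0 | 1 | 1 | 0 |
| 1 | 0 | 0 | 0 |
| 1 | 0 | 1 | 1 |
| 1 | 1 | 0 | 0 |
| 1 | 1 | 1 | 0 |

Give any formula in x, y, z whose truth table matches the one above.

φ=1 on 2 inputs: (0,0,1), (1,0,1). Reading each as a conjunction of literals (¬x·¬y·z, x·¬y·z) and taking the OR gives the canonical DNF.

φ(x, y, z) = ((~x & ~y) & z) | ((x & ~y) & z)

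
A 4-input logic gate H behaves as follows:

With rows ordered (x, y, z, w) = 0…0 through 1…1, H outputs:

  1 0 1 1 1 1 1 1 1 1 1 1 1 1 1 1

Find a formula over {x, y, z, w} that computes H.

Only row (0,0,0,1) gives 0. So H is 1 everywhere except there — the complement of the minterm ¬x·¬y·¬z·w.

H(x, y, z, w) = (((x' · y') · z') · w)'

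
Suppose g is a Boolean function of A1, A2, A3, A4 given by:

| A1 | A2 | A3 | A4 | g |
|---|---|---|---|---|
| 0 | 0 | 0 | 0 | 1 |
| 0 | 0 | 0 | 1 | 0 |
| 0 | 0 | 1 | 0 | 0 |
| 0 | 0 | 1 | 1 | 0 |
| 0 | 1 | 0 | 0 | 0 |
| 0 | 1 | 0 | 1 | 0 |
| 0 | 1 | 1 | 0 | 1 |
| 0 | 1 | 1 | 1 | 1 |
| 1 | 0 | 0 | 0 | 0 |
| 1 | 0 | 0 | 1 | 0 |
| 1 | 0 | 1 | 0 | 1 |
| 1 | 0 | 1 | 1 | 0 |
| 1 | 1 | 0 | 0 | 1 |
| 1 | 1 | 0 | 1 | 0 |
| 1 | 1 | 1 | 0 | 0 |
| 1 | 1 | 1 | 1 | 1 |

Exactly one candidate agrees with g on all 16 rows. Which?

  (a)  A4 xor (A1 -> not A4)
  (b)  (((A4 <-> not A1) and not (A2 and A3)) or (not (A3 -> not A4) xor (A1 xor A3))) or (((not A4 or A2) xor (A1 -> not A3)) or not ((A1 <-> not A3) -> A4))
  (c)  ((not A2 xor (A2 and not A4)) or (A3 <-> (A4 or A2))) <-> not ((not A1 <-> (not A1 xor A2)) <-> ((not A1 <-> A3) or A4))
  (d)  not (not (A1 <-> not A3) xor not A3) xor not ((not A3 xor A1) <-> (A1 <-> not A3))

(a) disagrees with g on (0,0,1,0) (formula → 1, table → 0); rule it out.
(b) disagrees with g on (0,0,0,0) (formula → 0, table → 1); rule it out.
(d) disagrees with g on (0,0,0,0) (formula → 0, table → 1); rule it out.
Only (c) survives; checking it on all 16 rows confirms it matches g.

c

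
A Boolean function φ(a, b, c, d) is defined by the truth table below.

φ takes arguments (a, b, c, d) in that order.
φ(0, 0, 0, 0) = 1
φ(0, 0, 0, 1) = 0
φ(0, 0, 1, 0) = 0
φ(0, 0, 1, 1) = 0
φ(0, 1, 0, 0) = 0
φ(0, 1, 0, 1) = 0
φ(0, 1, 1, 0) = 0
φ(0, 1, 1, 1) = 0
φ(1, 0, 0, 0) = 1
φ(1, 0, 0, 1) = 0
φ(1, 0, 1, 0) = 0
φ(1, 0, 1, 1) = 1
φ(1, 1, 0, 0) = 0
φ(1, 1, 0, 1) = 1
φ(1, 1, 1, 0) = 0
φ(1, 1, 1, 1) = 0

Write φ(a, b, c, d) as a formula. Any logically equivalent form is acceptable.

φ(a, b, c, d) = (((((¬a ∧ ¬b) ∧ ¬c) ∧ ¬d) ∨ (((a ∧ ¬b) ∧ ¬c) ∧ ¬d)) ∨ (((a ∧ ¬b) ∧ c) ∧ d)) ∨ (((a ∧ b) ∧ ¬c) ∧ d)

The 1-rows are (0,0,0,0), (1,0,0,0), (1,0,1,1), (1,1,0,1). Each contributes one minterm — ¬a·¬b·¬c·¬d; a·¬b·¬c·¬d; a·¬b·c·d; a·b·¬c·d — and their disjunction is a sum-of-products form of φ.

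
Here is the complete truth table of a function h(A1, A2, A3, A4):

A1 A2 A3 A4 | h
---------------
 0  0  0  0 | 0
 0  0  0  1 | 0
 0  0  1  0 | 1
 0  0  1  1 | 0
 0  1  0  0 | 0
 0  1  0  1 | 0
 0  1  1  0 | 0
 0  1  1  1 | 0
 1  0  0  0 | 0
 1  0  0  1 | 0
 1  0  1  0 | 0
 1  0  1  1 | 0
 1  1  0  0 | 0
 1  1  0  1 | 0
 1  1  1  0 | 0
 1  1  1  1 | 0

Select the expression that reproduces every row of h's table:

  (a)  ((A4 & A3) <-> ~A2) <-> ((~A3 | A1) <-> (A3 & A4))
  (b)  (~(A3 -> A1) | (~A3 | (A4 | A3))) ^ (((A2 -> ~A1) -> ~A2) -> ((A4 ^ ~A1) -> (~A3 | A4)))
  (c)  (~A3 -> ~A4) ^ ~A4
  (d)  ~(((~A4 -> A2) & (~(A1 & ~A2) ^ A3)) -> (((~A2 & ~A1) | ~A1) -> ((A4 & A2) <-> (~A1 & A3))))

(a) fails at (0,0,0,0): the formula yields 1, h is 0.
(c) fails at (0,0,1,0): the formula yields 0, h is 1.
(d) fails at (0,0,1,0): the formula yields 0, h is 1.
Only (b) survives; checking it on all 16 rows confirms it matches h.

b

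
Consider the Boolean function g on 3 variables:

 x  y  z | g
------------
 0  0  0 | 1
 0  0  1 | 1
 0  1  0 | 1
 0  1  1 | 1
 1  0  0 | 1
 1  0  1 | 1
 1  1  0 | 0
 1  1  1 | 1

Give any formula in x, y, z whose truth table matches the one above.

g is 0 on exactly one input, (1,1,0), whose minterm is x·y·¬z. So g is the negation of that single conjunction.

g(x, y, z) = not ((x and y) and not z)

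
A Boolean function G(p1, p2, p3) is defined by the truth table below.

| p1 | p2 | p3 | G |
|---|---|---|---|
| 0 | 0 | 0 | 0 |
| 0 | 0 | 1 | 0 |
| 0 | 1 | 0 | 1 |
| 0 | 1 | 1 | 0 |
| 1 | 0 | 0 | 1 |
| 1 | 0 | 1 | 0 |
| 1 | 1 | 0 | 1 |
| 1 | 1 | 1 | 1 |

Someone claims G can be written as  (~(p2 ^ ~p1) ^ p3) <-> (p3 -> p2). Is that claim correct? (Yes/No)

No

Evaluate (~(p2 ^ ~p1) ^ p3) <-> (p3 -> p2) on each row and compare to G:
  p1=0, p2=0, p3=0: formula gives 0, G = 0 ✓
  p1=0, p2=0, p3=1: formula gives 0, G = 0 ✓
  p1=0, p2=1, p3=0: formula gives 1, G = 1 ✓
  p1=0, p2=1, p3=1: formula gives 0, G = 0 ✓
  p1=1, p2=0, p3=0: formula gives 1, G = 1 ✓
  p1=1, p2=0, p3=1: formula gives 1, but G = 0 ✗
Since they disagree at (1,0,1), the expression is not a correct formula for G.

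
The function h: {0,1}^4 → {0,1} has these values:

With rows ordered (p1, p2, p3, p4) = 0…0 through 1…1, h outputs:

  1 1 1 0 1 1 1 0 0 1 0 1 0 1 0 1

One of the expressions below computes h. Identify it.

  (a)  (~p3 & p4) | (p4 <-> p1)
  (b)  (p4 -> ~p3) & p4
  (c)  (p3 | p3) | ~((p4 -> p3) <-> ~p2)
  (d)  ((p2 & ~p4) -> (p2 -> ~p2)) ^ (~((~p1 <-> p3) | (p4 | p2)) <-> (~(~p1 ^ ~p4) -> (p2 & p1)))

a

(b) disagrees with h on (0,0,0,0) (formula → 0, table → 1); rule it out.
(c) disagrees with h on (0,0,0,0) (formula → 0, table → 1); rule it out.
(d) disagrees with h on (0,0,1,0) (formula → 0, table → 1); rule it out.
Only (a) survives; checking it on all 16 rows confirms it matches h.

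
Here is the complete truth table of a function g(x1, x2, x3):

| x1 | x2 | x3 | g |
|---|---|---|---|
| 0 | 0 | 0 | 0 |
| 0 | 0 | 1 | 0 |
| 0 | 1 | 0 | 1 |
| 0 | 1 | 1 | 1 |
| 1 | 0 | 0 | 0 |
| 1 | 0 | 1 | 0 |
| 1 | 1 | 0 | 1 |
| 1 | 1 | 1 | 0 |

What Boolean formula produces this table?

g=1 on 3 inputs: (0,1,0), (0,1,1), (1,1,0). Reading each as a conjunction of literals (¬x1·x2·¬x3, ¬x1·x2·x3, x1·x2·¬x3) and taking the OR gives the canonical DNF.

g(x1, x2, x3) = (((¬x1 ∧ x2) ∧ ¬x3) ∨ ((¬x1 ∧ x2) ∧ x3)) ∨ ((x1 ∧ x2) ∧ ¬x3)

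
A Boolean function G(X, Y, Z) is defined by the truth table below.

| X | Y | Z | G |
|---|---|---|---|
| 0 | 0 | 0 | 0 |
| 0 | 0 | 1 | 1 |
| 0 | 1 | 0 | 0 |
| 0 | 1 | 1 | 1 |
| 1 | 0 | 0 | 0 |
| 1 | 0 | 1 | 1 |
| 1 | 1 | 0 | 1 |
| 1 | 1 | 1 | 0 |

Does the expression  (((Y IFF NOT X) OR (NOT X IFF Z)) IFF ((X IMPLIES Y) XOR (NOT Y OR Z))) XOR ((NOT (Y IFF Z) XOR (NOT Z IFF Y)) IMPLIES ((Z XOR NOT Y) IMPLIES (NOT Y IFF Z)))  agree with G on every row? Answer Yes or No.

No

Check the formula against G row by row:
  X=0, Y=0, Z=0: formula gives 0, G = 0 ✓
  X=0, Y=0, Z=1: formula gives 1, G = 1 ✓
  X=0, Y=1, Z=0: formula gives 0, G = 0 ✓
  X=0, Y=1, Z=1: formula gives 1, G = 1 ✓
  X=1, Y=0, Z=0: formula gives 0, G = 0 ✓
  X=1, Y=0, Z=1: formula gives 0, but G = 1 ✗
A single disagreement suffices: at (1,0,1) they differ, so the formula does not compute G.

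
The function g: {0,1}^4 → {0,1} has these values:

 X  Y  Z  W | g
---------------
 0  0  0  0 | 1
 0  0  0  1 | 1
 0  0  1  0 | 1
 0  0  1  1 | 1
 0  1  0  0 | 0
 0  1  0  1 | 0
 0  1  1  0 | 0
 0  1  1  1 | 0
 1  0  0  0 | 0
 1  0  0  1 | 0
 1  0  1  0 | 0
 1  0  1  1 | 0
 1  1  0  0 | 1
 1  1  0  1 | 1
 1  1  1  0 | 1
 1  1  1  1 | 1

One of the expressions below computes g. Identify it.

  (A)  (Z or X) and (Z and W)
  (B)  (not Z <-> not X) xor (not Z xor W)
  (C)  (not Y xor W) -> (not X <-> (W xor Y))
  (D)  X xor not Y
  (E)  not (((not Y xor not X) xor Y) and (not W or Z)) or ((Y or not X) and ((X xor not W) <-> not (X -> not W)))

(A): at (0,0,0,0) it gives 0, but g = 1 — eliminated.
(B): at (0,0,0,0) it gives 0, but g = 1 — eliminated.
(C): at (0,0,0,0) it gives 0, but g = 1 — eliminated.
(E): at (0,1,0,0) it gives 1, but g = 0 — eliminated.
(D) is the remaining candidate, and it agrees with g on all 16 inputs.

D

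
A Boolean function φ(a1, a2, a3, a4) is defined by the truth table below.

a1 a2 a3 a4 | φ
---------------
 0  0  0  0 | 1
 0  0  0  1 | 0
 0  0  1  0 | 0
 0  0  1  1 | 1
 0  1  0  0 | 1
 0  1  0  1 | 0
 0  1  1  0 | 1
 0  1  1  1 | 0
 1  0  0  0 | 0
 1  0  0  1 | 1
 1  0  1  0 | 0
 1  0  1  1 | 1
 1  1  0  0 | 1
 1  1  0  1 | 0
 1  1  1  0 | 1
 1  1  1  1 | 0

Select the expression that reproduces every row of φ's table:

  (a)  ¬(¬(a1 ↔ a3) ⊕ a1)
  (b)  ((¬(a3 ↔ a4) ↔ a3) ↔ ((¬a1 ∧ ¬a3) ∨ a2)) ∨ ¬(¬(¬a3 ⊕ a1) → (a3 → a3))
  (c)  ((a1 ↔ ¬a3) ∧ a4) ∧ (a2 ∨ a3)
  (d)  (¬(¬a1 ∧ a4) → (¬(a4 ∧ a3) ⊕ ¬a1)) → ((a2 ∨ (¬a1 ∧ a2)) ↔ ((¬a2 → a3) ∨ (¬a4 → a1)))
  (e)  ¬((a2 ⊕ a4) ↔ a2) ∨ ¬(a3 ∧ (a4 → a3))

(a): at (0,0,0,1) it gives 1, but φ = 0 — eliminated.
(c): at (0,0,0,0) it gives 0, but φ = 1 — eliminated.
(d): at (0,0,1,0) it gives 1, but φ = 0 — eliminated.
(e): at (0,0,0,1) it gives 1, but φ = 0 — eliminated.
That leaves (b). Evaluating it on every row reproduces the table of φ exactly.

b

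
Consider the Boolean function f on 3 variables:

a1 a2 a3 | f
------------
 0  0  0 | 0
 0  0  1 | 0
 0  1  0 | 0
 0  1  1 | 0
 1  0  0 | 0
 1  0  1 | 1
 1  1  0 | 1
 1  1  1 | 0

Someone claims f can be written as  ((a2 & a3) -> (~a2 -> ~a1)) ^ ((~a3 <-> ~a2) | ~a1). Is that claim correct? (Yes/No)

Yes

Check the formula against f row by row:
  a1=0, a2=0, a3=0: formula gives 0, f = 0 ✓
  a1=0, a2=0, a3=1: formula gives 0, f = 0 ✓
  a1=0, a2=1, a3=0: formula gives 0, f = 0 ✓
  a1=0, a2=1, a3=1: formula gives 0, f = 0 ✓
  a1=1, a2=0, a3=0: formula gives 0, f = 0 ✓
  …and likewise for the remaining 3 rows.
All 8 rows match — the expression computes f exactly.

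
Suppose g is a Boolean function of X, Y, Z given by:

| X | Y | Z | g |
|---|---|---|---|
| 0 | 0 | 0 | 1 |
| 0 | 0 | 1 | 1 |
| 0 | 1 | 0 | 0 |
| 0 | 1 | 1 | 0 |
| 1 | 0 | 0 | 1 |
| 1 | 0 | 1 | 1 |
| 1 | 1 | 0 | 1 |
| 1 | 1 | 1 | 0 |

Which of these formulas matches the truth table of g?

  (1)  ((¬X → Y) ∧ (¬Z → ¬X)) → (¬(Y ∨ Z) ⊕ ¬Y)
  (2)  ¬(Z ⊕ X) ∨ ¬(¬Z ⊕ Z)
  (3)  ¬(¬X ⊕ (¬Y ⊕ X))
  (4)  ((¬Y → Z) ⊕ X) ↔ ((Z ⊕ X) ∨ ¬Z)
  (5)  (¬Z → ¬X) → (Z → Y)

(2) fails at (0,0,1): the formula yields 0, g is 1.
(3) fails at (1,1,0): the formula yields 0, g is 1.
(4) fails at (0,0,0): the formula yields 0, g is 1.
(5) fails at (0,0,1): the formula yields 0, g is 1.
(1) is the remaining candidate, and it agrees with g on all 8 inputs.

1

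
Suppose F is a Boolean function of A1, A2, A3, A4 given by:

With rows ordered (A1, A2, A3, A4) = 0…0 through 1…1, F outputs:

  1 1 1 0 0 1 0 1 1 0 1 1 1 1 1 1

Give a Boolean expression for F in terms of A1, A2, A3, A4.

F is 0 on only 4 rows — (0,0,1,1), (0,1,0,0), (0,1,1,0), (1,0,0,1). Writing each as a minterm (¬A1·¬A2·A3·A4, ¬A1·A2·¬A3·¬A4, ¬A1·A2·A3·¬A4, A1·¬A2·¬A3·A4) and OR-ing them characterizes exactly where F=0, so F is the negation of that disjunction.

F(A1, A2, A3, A4) = NOT ((((((NOT A1 AND NOT A2) AND A3) AND A4) OR (((NOT A1 AND A2) AND NOT A3) AND NOT A4)) OR (((NOT A1 AND A2) AND A3) AND NOT A4)) OR (((A1 AND NOT A2) AND NOT A3) AND A4))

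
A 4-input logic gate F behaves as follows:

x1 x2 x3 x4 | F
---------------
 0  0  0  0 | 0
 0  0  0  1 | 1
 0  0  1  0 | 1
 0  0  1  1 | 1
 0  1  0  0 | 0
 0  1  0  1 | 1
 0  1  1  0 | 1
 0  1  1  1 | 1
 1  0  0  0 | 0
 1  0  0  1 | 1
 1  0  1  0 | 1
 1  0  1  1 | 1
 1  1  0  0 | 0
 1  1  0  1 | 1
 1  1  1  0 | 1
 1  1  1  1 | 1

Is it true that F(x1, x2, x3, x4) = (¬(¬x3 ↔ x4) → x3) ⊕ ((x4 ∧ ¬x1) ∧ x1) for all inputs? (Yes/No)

Yes

Evaluate (¬(¬x3 ↔ x4) → x3) ⊕ ((x4 ∧ ¬x1) ∧ x1) on each row and compare to F:
  x1=0, x2=0, x3=0, x4=0: formula gives 0, F = 0 ✓
  x1=0, x2=0, x3=0, x4=1: formula gives 1, F = 1 ✓
  x1=0, x2=0, x3=1, x4=0: formula gives 1, F = 1 ✓
  x1=0, x2=0, x3=1, x4=1: formula gives 1, F = 1 ✓
  …and likewise for the remaining 12 rows.
No disagreement on any input; they are logically equivalent.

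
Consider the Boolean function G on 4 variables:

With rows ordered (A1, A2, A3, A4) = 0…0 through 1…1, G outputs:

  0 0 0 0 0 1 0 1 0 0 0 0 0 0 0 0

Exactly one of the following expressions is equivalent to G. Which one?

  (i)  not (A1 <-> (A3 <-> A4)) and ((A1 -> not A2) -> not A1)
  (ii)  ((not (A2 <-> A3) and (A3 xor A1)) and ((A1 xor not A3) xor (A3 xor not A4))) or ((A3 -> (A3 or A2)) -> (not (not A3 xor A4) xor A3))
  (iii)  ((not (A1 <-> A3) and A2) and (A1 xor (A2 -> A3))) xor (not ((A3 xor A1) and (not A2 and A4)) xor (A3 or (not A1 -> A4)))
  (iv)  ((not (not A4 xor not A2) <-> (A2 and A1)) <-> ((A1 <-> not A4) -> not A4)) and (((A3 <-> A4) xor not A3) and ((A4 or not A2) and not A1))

(i) disagrees with G on (0,0,0,0) (formula → 1, table → 0); rule it out.
(ii) disagrees with G on (0,0,0,1) (formula → 1, table → 0); rule it out.
(iii) disagrees with G on (0,0,0,0) (formula → 1, table → 0); rule it out.
(iv) is the remaining candidate, and it agrees with G on all 16 inputs.

iv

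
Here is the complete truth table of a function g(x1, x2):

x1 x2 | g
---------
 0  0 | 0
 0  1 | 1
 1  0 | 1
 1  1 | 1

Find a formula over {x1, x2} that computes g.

The output is 1 whenever at least one input is 1 — the OR of all inputs.

g(x1, x2) = x1 or x2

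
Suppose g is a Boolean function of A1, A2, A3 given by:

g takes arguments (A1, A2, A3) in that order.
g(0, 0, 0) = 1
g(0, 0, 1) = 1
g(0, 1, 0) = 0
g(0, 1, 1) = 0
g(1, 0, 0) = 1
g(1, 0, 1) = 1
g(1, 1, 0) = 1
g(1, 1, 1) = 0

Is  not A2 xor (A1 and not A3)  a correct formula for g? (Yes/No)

Check the formula against g row by row:
  A1=0, A2=0, A3=0: formula gives 1, g = 1 ✓
  A1=0, A2=0, A3=1: formula gives 1, g = 1 ✓
  A1=0, A2=1, A3=0: formula gives 0, g = 0 ✓
  A1=0, A2=1, A3=1: formula gives 0, g = 0 ✓
  A1=1, A2=0, A3=0: formula gives 0, but g = 1 ✗
Since they disagree at (1,0,0), the expression is not a correct formula for g.

No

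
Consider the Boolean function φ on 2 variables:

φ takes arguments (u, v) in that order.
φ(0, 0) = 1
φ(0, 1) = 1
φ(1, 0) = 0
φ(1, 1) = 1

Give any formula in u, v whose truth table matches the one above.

This is u → v (false only at 1,0).

φ(u, v) = u -> v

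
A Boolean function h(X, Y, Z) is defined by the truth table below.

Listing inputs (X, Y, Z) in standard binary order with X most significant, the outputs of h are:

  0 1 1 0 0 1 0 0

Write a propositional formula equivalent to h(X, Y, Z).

h(X, Y, Z) = (((¬X ∧ ¬Y) ∧ Z) ∨ ((¬X ∧ Y) ∧ ¬Z)) ∨ ((X ∧ ¬Y) ∧ Z)

Collect the rows where h=1 — (0,0,1), (0,1,0), (1,0,1) — and write one minterm per row: ¬X·¬Y·Z, ¬X·Y·¬Z, X·¬Y·Z. Their union (logical OR) reproduces the table exactly.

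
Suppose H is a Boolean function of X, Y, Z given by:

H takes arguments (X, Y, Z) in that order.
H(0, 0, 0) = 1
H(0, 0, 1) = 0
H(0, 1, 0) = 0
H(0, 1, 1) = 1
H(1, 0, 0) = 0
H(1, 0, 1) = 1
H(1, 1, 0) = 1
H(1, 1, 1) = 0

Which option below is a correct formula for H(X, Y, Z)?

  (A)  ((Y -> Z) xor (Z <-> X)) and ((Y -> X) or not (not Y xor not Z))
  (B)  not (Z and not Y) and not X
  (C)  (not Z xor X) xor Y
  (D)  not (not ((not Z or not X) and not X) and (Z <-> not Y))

C

(A): at (0,0,0) it gives 0, but H = 1 — eliminated.
(B): at (0,1,0) it gives 1, but H = 0 — eliminated.
(D): at (0,0,1) it gives 1, but H = 0 — eliminated.
(C) is the remaining candidate, and it agrees with H on all 8 inputs.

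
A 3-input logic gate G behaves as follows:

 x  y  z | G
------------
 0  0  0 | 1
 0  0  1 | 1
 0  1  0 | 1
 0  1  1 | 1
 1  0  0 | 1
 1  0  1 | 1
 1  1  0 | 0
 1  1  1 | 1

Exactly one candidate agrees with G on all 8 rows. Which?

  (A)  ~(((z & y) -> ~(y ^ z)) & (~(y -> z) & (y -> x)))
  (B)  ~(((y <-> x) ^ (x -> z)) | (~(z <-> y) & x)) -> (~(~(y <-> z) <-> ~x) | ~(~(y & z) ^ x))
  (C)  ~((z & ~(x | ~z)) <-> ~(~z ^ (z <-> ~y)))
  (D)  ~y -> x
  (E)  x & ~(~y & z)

(B) fails at (0,0,1): the formula yields 0, G is 1.
(C) fails at (0,0,0): the formula yields 0, G is 1.
(D) fails at (0,0,0): the formula yields 0, G is 1.
(E) fails at (0,0,0): the formula yields 0, G is 1.
(A) is the remaining candidate, and it agrees with G on all 8 inputs.

A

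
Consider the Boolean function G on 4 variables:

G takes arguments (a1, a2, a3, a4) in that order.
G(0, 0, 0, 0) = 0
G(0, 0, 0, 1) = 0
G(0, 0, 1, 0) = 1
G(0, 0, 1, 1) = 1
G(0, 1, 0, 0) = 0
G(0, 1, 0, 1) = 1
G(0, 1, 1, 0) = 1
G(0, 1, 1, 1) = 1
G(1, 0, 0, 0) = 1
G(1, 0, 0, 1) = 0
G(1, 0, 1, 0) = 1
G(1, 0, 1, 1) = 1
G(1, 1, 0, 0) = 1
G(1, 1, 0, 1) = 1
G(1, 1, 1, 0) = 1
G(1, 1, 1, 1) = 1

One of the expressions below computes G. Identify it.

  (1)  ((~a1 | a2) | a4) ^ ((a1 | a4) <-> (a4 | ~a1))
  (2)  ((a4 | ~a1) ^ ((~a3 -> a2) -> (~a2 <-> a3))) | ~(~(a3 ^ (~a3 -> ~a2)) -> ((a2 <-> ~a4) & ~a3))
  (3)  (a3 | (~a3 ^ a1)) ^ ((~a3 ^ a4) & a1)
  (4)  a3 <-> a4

(1) fails at (0,0,0,0): the formula yields 1, G is 0.
(3) fails at (0,0,0,0): the formula yields 1, G is 0.
(4) fails at (0,0,0,0): the formula yields 1, G is 0.
(2) is the remaining candidate, and it agrees with G on all 16 inputs.

2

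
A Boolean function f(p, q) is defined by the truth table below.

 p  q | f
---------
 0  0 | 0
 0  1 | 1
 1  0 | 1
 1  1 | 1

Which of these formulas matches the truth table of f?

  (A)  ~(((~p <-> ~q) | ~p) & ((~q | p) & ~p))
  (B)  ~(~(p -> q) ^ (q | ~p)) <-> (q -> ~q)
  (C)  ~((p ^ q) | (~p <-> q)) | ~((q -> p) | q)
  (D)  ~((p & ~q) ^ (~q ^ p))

A

(B) disagrees with f on (1,0) (formula → 0, table → 1); rule it out.
(C) disagrees with f on (0,0) (formula → 1, table → 0); rule it out.
(D) disagrees with f on (1,0) (formula → 0, table → 1); rule it out.
(A) is the remaining candidate, and it agrees with f on all 4 inputs.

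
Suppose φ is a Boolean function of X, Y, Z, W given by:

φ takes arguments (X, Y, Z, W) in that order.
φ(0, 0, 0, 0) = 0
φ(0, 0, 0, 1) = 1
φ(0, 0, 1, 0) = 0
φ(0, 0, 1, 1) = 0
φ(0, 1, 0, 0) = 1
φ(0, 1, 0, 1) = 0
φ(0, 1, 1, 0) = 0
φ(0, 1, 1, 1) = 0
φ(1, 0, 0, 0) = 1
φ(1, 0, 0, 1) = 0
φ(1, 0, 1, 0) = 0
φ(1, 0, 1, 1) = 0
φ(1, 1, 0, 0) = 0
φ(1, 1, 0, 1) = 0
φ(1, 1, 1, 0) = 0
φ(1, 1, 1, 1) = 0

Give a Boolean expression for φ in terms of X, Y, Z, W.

φ(X, Y, Z, W) = ((((X' · Y') · Z') · W) + (((X' · Y) · Z') · W')) + (((X · Y') · Z') · W')

Collect the rows where φ=1 — (0,0,0,1), (0,1,0,0), (1,0,0,0) — and write one minterm per row: ¬X·¬Y·¬Z·W, ¬X·Y·¬Z·¬W, X·¬Y·¬Z·¬W. Their union (logical OR) reproduces the table exactly.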